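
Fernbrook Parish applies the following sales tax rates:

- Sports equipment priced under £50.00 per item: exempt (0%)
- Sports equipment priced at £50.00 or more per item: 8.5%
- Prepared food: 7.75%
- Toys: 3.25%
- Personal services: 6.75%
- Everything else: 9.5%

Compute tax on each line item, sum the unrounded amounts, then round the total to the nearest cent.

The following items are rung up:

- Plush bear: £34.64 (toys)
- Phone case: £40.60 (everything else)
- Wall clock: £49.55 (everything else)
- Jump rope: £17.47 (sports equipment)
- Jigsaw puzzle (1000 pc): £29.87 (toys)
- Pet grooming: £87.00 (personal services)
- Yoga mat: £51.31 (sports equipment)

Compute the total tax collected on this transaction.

£20.89

Plush bear £34.64: toys → 3.25% → £1.1258
Phone case £40.60: everything else → 9.5% → £3.857
Wall clock £49.55: everything else → 9.5% → £4.70725
Jump rope £17.47: sports equipment, under £50.00 → 0% → £0.00
Jigsaw puzzle (1000 pc) £29.87: toys → 3.25% → £0.970775
Pet grooming £87.00: personal services → 6.75% → £5.8725
Yoga mat £51.31: sports equipment, £50.00 or more → 8.5% → £4.36135
Unrounded tax sum = £20.894675 → £20.89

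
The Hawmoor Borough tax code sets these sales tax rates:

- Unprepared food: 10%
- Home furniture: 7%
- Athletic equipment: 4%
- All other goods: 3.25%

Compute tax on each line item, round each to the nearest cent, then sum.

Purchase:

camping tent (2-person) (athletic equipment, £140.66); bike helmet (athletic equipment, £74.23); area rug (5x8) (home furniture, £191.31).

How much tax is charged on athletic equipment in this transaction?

£8.60

Camping tent (2-person) £140.66: athletic equipment → 4% → £5.63
Bike helmet £74.23: athletic equipment → 4% → £2.97
Tax on athletic equipment = £5.63 + £2.97 = £8.60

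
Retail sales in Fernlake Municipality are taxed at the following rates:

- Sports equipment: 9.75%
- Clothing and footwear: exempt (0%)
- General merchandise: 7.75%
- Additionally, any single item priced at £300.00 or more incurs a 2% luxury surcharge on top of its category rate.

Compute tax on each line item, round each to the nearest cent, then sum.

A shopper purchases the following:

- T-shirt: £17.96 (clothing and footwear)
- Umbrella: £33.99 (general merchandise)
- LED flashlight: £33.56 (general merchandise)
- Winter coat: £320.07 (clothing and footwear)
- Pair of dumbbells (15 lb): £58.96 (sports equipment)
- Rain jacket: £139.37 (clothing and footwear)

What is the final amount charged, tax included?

£621.29

T-shirt £17.96: clothing and footwear → 0% → £0.00
Umbrella £33.99: general merchandise → 7.75% → £2.63
LED flashlight £33.56: general merchandise → 7.75% → £2.60
Winter coat £320.07: clothing and footwear → 0% + 2% surcharge = 2% → £6.40
Pair of dumbbells (15 lb) £58.96: sports equipment → 9.75% → £5.75
Rain jacket £139.37: clothing and footwear → 0% → £0.00
Subtotal = £603.91; tax = £17.38; total due = £621.29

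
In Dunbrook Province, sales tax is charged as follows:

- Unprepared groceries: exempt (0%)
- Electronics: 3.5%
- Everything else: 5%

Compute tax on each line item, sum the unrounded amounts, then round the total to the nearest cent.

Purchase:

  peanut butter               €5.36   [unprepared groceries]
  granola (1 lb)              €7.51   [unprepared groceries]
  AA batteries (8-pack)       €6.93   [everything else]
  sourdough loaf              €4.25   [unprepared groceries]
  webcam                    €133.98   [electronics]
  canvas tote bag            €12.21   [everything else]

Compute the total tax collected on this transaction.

€5.65

Peanut butter €5.36: unprepared groceries → 0% → €0.00
Granola (1 lb) €7.51: unprepared groceries → 0% → €0.00
AA batteries (8-pack) €6.93: everything else → 5% → €0.3465
Sourdough loaf €4.25: unprepared groceries → 0% → €0.00
Webcam €133.98: electronics → 3.5% → €4.6893
Canvas tote bag €12.21: everything else → 5% → €0.6105
Unrounded tax sum = €5.6463 → €5.65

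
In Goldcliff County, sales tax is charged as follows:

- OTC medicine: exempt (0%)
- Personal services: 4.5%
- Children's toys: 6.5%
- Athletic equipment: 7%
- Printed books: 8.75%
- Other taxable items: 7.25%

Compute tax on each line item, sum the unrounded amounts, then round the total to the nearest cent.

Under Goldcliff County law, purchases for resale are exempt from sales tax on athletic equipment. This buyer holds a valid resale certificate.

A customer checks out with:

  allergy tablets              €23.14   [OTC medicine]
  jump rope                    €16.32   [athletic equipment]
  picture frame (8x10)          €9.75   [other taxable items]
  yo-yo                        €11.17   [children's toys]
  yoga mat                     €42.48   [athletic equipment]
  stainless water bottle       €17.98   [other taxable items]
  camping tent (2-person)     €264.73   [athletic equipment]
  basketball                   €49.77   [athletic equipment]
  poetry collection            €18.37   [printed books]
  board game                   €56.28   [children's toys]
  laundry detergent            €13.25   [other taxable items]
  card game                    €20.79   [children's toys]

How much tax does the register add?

€10.31

Allergy tablets €23.14: OTC medicine → 0% → €0.00
Jump rope €16.32: athletic equipment, buyer-exempt → 0% → €0.00
Picture frame (8x10) €9.75: other taxable items → 7.25% → €0.706875
Yo-yo €11.17: children's toys → 6.5% → €0.72605
Yoga mat €42.48: athletic equipment, buyer-exempt → 0% → €0.00
Stainless water bottle €17.98: other taxable items → 7.25% → €1.30355
Camping tent (2-person) €264.73: athletic equipment, buyer-exempt → 0% → €0.00
Basketball €49.77: athletic equipment, buyer-exempt → 0% → €0.00
Poetry collection €18.37: printed books → 8.75% → €1.607375
Board game €56.28: children's toys → 6.5% → €3.6582
Laundry detergent €13.25: other taxable items → 7.25% → €0.960625
Card game €20.79: children's toys → 6.5% → €1.35135
Unrounded tax sum = €10.314025 → €10.31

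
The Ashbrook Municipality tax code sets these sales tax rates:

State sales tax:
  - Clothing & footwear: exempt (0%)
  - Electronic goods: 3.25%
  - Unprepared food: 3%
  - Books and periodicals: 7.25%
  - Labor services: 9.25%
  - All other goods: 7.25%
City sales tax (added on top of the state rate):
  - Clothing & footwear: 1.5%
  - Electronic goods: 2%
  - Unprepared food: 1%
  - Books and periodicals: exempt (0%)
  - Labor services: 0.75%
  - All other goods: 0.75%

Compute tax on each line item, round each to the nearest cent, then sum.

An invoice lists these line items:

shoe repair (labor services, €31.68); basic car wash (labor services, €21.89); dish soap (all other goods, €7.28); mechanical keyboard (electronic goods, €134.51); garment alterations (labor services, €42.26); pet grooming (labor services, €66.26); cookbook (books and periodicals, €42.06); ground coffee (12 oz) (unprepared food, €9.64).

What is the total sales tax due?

Shoe repair €31.68: labor services → 9.25% + 0.75% city = 10% → €3.17
Basic car wash €21.89: labor services → 9.25% + 0.75% city = 10% → €2.19
Dish soap €7.28: all other goods → 7.25% + 0.75% city = 8% → €0.58
Mechanical keyboard €134.51: electronic goods → 3.25% + 2% city = 5.25% → €7.06
Garment alterations €42.26: labor services → 9.25% + 0.75% city = 10% → €4.23
Pet grooming €66.26: labor services → 9.25% + 0.75% city = 10% → €6.63
Cookbook €42.06: books and periodicals → 7.25% + 0% city = 7.25% → €3.05
Ground coffee (12 oz) €9.64: unprepared food → 3% + 1% city = 4% → €0.39
Total tax = €3.17 + €2.19 + €0.58 + €7.06 + €4.23 + €6.63 + €3.05 + €0.39 = €27.30

€27.30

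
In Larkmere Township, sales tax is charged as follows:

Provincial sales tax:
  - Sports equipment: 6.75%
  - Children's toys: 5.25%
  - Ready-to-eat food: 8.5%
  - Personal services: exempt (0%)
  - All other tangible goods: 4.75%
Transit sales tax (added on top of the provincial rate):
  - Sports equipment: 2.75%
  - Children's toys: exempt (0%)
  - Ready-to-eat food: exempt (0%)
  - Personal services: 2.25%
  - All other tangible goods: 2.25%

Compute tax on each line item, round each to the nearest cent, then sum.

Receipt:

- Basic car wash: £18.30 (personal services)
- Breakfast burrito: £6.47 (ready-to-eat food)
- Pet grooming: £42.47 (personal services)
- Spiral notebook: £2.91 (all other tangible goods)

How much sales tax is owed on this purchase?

£2.12

Basic car wash £18.30: personal services → 0% + 2.25% transit = 2.25% → £0.41
Breakfast burrito £6.47: ready-to-eat food → 8.5% + 0% transit = 8.5% → £0.55
Pet grooming £42.47: personal services → 0% + 2.25% transit = 2.25% → £0.96
Spiral notebook £2.91: all other tangible goods → 4.75% + 2.25% transit = 7% → £0.20
Total tax = £0.41 + £0.55 + £0.96 + £0.20 = £2.12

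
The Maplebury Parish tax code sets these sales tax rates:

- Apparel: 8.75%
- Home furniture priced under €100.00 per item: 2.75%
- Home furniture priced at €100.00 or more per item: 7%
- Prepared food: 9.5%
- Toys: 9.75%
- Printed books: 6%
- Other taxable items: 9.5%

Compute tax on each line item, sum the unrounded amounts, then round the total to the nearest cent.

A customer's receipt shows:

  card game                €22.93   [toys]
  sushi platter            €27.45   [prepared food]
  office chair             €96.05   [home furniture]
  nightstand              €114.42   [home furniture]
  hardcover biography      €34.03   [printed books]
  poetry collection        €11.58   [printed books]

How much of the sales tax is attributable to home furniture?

€10.65

Office chair €96.05: home furniture, under €100.00 → 2.75% → €2.641375
Nightstand €114.42: home furniture, €100.00 or more → 7% → €8.0094
Tax on home furniture: unrounded sum = €10.650775 → €10.65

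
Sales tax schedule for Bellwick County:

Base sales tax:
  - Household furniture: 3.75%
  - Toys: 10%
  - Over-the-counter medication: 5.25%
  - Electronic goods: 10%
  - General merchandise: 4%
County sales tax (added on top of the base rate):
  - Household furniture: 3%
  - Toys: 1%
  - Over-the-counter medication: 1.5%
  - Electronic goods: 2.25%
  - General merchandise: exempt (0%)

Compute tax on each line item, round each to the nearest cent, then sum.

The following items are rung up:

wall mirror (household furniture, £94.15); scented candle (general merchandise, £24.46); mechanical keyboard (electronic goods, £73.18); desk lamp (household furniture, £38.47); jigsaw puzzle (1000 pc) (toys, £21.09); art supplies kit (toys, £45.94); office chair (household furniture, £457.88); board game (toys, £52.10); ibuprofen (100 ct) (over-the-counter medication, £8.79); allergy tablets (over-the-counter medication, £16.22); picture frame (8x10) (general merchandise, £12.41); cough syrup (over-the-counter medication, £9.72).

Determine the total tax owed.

£65.75

Wall mirror £94.15: household furniture → 3.75% + 3% county = 6.75% → £6.36
Scented candle £24.46: general merchandise → 4% + 0% county = 4% → £0.98
Mechanical keyboard £73.18: electronic goods → 10% + 2.25% county = 12.25% → £8.96
Desk lamp £38.47: household furniture → 3.75% + 3% county = 6.75% → £2.60
Jigsaw puzzle (1000 pc) £21.09: toys → 10% + 1% county = 11% → £2.32
Art supplies kit £45.94: toys → 10% + 1% county = 11% → £5.05
Office chair £457.88: household furniture → 3.75% + 3% county = 6.75% → £30.91
Board game £52.10: toys → 10% + 1% county = 11% → £5.73
Ibuprofen (100 ct) £8.79: over-the-counter medication → 5.25% + 1.5% county = 6.75% → £0.59
Allergy tablets £16.22: over-the-counter medication → 5.25% + 1.5% county = 6.75% → £1.09
Picture frame (8x10) £12.41: general merchandise → 4% + 0% county = 4% → £0.50
Cough syrup £9.72: over-the-counter medication → 5.25% + 1.5% county = 6.75% → £0.66
Total tax = £6.36 + £0.98 + £8.96 + £2.60 + £2.32 + £5.05 + £30.91 + £5.73 + £0.59 + £1.09 + £0.50 + £0.66 = £65.75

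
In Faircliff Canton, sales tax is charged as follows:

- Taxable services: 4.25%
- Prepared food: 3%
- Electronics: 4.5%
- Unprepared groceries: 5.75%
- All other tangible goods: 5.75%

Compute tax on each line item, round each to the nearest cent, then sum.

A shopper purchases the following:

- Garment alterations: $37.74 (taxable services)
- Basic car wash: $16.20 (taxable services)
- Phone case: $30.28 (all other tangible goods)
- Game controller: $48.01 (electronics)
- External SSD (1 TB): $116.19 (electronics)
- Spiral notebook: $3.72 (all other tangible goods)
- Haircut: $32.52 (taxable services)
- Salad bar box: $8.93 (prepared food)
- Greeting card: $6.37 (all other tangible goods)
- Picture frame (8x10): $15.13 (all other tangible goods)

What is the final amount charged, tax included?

Garment alterations $37.74: taxable services → 4.25% → $1.60
Basic car wash $16.20: taxable services → 4.25% → $0.69
Phone case $30.28: all other tangible goods → 5.75% → $1.74
Game controller $48.01: electronics → 4.5% → $2.16
External SSD (1 TB) $116.19: electronics → 4.5% → $5.23
Spiral notebook $3.72: all other tangible goods → 5.75% → $0.21
Haircut $32.52: taxable services → 4.25% → $1.38
Salad bar box $8.93: prepared food → 3% → $0.27
Greeting card $6.37: all other tangible goods → 5.75% → $0.37
Picture frame (8x10) $15.13: all other tangible goods → 5.75% → $0.87
Subtotal = $315.09; tax = $14.52; total due = $329.61

$329.61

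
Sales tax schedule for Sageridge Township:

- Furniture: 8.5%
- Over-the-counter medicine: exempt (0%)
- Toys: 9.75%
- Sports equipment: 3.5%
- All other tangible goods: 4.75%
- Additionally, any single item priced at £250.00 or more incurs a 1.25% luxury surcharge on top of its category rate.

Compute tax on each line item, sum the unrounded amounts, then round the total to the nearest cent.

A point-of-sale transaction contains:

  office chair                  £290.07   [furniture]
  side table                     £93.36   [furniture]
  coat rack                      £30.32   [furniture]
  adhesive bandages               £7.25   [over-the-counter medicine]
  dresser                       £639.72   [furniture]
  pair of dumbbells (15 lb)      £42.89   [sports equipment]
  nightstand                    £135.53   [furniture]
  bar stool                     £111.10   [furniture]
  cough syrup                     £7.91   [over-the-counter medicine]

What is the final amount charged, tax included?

Office chair £290.07: furniture → 8.5% + 1.25% surcharge = 9.75% → £28.281825
Side table £93.36: furniture → 8.5% → £7.9356
Coat rack £30.32: furniture → 8.5% → £2.5772
Adhesive bandages £7.25: over-the-counter medicine → 0% → £0.00
Dresser £639.72: furniture → 8.5% + 1.25% surcharge = 9.75% → £62.3727
Pair of dumbbells (15 lb) £42.89: sports equipment → 3.5% → £1.50115
Nightstand £135.53: furniture → 8.5% → £11.52005
Bar stool £111.10: furniture → 8.5% → £9.4435
Cough syrup £7.91: over-the-counter medicine → 0% → £0.00
Subtotal = £1358.15; unrounded tax = £123.632025 → £123.63; total due = £1481.78

£1481.78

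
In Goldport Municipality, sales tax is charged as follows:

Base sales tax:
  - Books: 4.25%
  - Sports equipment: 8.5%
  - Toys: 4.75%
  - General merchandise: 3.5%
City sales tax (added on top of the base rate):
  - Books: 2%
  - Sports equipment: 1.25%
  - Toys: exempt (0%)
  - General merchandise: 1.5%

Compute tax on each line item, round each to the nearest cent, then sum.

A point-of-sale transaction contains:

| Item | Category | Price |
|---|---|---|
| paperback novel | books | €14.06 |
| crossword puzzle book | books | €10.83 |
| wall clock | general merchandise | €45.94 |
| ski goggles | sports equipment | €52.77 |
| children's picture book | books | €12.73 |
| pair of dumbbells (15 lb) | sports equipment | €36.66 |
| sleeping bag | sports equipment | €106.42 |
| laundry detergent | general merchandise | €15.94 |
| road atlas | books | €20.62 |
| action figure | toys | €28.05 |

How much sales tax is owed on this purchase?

Paperback novel €14.06: books → 4.25% + 2% city = 6.25% → €0.88
Crossword puzzle book €10.83: books → 4.25% + 2% city = 6.25% → €0.68
Wall clock €45.94: general merchandise → 3.5% + 1.5% city = 5% → €2.30
Ski goggles €52.77: sports equipment → 8.5% + 1.25% city = 9.75% → €5.15
Children's picture book €12.73: books → 4.25% + 2% city = 6.25% → €0.80
Pair of dumbbells (15 lb) €36.66: sports equipment → 8.5% + 1.25% city = 9.75% → €3.57
Sleeping bag €106.42: sports equipment → 8.5% + 1.25% city = 9.75% → €10.38
Laundry detergent €15.94: general merchandise → 3.5% + 1.5% city = 5% → €0.80
Road atlas €20.62: books → 4.25% + 2% city = 6.25% → €1.29
Action figure €28.05: toys → 4.75% + 0% city = 4.75% → €1.33
Total tax = €0.88 + €0.68 + €2.30 + €5.15 + €0.80 + €3.57 + €10.38 + €0.80 + €1.29 + €1.33 = €27.18

€27.18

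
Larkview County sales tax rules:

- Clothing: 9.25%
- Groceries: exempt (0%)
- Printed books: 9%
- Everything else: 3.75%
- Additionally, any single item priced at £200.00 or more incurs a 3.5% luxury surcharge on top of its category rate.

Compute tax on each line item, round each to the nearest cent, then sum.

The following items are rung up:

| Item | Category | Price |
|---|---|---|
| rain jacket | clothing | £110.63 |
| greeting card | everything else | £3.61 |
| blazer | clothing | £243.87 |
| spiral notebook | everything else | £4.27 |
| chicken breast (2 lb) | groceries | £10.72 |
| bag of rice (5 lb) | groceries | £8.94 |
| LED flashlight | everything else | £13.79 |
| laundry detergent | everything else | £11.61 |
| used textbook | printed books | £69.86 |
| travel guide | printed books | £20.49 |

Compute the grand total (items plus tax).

Rain jacket £110.63: clothing → 9.25% → £10.23
Greeting card £3.61: everything else → 3.75% → £0.14
Blazer £243.87: clothing → 9.25% + 3.5% surcharge = 12.75% → £31.09
Spiral notebook £4.27: everything else → 3.75% → £0.16
Chicken breast (2 lb) £10.72: groceries → 0% → £0.00
Bag of rice (5 lb) £8.94: groceries → 0% → £0.00
LED flashlight £13.79: everything else → 3.75% → £0.52
Laundry detergent £11.61: everything else → 3.75% → £0.44
Used textbook £69.86: printed books → 9% → £6.29
Travel guide £20.49: printed books → 9% → £1.84
Subtotal = £497.79; tax = £50.71; total due = £548.50

£548.50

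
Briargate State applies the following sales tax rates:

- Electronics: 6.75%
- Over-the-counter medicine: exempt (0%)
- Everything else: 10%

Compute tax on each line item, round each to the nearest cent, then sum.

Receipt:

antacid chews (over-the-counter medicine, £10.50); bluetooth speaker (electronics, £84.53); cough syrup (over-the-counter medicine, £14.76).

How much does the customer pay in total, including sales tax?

Antacid chews £10.50: over-the-counter medicine → 0% → £0.00
Bluetooth speaker £84.53: electronics → 6.75% → £5.71
Cough syrup £14.76: over-the-counter medicine → 0% → £0.00
Subtotal = £109.79; tax = £5.71; total due = £115.50

£115.50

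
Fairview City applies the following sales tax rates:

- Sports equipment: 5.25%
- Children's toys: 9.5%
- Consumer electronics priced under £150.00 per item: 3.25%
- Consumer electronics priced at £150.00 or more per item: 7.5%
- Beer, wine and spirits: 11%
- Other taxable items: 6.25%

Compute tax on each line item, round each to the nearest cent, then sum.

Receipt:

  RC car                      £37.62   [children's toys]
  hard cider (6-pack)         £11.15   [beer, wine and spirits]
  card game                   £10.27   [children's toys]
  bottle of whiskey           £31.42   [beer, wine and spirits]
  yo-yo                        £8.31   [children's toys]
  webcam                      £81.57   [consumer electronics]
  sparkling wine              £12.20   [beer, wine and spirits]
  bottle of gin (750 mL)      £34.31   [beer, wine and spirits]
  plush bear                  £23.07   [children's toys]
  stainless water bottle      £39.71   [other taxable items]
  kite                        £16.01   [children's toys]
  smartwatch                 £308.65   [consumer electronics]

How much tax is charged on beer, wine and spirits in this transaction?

£9.80

Hard cider (6-pack) £11.15: beer, wine and spirits → 11% → £1.23
Bottle of whiskey £31.42: beer, wine and spirits → 11% → £3.46
Sparkling wine £12.20: beer, wine and spirits → 11% → £1.34
Bottle of gin (750 mL) £34.31: beer, wine and spirits → 11% → £3.77
Tax on beer, wine and spirits = £1.23 + £3.46 + £1.34 + £3.77 = £9.80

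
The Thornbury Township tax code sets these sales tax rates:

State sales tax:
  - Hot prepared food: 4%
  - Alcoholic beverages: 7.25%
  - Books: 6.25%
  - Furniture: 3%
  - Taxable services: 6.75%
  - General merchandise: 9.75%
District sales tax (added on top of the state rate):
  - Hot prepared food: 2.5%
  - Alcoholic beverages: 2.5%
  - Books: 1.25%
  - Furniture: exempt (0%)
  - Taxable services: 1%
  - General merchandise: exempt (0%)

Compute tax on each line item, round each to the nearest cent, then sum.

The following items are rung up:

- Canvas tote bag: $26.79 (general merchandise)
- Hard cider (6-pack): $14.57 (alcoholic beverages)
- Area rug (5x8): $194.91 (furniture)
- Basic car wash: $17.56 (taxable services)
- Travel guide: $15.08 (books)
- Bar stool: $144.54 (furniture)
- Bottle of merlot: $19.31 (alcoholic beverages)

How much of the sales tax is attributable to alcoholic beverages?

$3.30

Hard cider (6-pack) $14.57: alcoholic beverages → 7.25% + 2.5% district = 9.75% → $1.42
Bottle of merlot $19.31: alcoholic beverages → 7.25% + 2.5% district = 9.75% → $1.88
Tax on alcoholic beverages = $1.42 + $1.88 = $3.30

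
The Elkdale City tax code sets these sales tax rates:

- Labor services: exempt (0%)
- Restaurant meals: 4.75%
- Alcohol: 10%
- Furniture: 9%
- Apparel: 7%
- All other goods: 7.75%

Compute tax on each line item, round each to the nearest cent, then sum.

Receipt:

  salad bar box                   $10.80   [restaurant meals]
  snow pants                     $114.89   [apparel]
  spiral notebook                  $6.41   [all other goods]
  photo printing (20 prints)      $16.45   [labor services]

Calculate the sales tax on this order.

Salad bar box $10.80: restaurant meals → 4.75% → $0.51
Snow pants $114.89: apparel → 7% → $8.04
Spiral notebook $6.41: all other goods → 7.75% → $0.50
Photo printing (20 prints) $16.45: labor services → 0% → $0.00
Total tax = $0.51 + $8.04 + $0.50 = $9.05

$9.05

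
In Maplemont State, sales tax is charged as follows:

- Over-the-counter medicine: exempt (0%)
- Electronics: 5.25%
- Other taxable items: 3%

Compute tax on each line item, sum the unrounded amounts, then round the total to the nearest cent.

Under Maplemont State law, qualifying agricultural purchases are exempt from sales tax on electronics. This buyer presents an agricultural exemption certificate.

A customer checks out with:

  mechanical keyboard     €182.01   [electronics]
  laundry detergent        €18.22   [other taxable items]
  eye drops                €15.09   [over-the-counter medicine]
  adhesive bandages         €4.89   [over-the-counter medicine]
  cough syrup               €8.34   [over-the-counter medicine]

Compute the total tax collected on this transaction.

€0.55

Mechanical keyboard €182.01: electronics, buyer-exempt → 0% → €0.00
Laundry detergent €18.22: other taxable items → 3% → €0.5466
Eye drops €15.09: over-the-counter medicine → 0% → €0.00
Adhesive bandages €4.89: over-the-counter medicine → 0% → €0.00
Cough syrup €8.34: over-the-counter medicine → 0% → €0.00
Unrounded tax sum = €0.5466 → €0.55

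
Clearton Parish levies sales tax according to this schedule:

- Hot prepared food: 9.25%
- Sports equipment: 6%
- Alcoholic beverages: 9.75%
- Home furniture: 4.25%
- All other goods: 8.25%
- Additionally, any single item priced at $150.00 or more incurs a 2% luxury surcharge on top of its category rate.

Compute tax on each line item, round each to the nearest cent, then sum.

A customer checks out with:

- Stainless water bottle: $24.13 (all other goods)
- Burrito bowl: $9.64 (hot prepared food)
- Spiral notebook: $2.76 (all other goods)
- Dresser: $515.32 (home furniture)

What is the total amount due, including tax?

$587.17

Stainless water bottle $24.13: all other goods → 8.25% → $1.99
Burrito bowl $9.64: hot prepared food → 9.25% → $0.89
Spiral notebook $2.76: all other goods → 8.25% → $0.23
Dresser $515.32: home furniture → 4.25% + 2% surcharge = 6.25% → $32.21
Subtotal = $551.85; tax = $35.32; total due = $587.17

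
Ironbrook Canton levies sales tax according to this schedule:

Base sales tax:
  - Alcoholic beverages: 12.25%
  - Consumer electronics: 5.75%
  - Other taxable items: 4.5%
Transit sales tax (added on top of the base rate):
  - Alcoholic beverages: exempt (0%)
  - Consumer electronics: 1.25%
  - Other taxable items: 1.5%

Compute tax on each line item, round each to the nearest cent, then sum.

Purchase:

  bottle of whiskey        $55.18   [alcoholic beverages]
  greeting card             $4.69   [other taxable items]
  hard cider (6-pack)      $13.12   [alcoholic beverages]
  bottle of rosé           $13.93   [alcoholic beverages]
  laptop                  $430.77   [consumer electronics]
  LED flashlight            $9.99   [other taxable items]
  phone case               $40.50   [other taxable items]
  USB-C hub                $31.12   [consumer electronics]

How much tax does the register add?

Bottle of whiskey $55.18: alcoholic beverages → 12.25% + 0% transit = 12.25% → $6.76
Greeting card $4.69: other taxable items → 4.5% + 1.5% transit = 6% → $0.28
Hard cider (6-pack) $13.12: alcoholic beverages → 12.25% + 0% transit = 12.25% → $1.61
Bottle of rosé $13.93: alcoholic beverages → 12.25% + 0% transit = 12.25% → $1.71
Laptop $430.77: consumer electronics → 5.75% + 1.25% transit = 7% → $30.15
LED flashlight $9.99: other taxable items → 4.5% + 1.5% transit = 6% → $0.60
Phone case $40.50: other taxable items → 4.5% + 1.5% transit = 6% → $2.43
USB-C hub $31.12: consumer electronics → 5.75% + 1.25% transit = 7% → $2.18
Total tax = $6.76 + $0.28 + $1.61 + $1.71 + $30.15 + $0.60 + $2.43 + $2.18 = $45.72

$45.72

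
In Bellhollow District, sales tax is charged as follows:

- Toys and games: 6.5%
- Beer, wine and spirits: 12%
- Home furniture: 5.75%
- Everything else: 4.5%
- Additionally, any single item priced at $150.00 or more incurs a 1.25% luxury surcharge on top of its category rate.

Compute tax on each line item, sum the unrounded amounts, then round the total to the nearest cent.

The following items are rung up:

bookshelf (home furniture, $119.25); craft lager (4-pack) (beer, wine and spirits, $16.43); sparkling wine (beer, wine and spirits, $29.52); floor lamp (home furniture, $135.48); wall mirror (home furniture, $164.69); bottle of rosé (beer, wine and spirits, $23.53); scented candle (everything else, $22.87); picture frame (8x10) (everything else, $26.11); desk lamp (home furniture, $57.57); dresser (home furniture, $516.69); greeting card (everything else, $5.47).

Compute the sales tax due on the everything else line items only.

Scented candle $22.87: everything else → 4.5% → $1.02915
Picture frame (8x10) $26.11: everything else → 4.5% → $1.17495
Greeting card $5.47: everything else → 4.5% → $0.24615
Tax on everything else: unrounded sum = $2.45025 → $2.45

$2.45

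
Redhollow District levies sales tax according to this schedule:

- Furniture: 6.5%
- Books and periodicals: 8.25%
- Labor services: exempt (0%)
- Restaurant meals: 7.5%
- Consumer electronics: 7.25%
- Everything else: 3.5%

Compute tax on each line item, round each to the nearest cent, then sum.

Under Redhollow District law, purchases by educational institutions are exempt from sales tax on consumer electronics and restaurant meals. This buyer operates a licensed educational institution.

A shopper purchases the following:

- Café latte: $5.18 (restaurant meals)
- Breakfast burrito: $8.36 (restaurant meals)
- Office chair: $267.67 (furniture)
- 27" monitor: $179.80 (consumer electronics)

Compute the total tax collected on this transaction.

Café latte $5.18: restaurant meals, buyer-exempt → 0% → $0.00
Breakfast burrito $8.36: restaurant meals, buyer-exempt → 0% → $0.00
Office chair $267.67: furniture → 6.5% → $17.40
27" monitor $179.80: consumer electronics, buyer-exempt → 0% → $0.00
Total tax = $17.40

$17.40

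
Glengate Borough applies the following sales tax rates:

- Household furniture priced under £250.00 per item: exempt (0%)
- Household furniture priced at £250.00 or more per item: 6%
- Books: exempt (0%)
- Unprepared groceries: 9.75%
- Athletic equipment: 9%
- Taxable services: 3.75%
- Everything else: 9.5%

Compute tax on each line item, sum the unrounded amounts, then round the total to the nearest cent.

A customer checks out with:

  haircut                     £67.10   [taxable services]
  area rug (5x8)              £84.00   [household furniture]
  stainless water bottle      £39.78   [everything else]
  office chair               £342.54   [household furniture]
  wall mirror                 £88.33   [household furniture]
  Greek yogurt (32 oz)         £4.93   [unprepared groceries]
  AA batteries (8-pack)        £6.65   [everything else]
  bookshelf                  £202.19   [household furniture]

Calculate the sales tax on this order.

Haircut £67.10: taxable services → 3.75% → £2.51625
Area rug (5x8) £84.00: household furniture, under £250.00 → 0% → £0.00
Stainless water bottle £39.78: everything else → 9.5% → £3.7791
Office chair £342.54: household furniture, £250.00 or more → 6% → £20.5524
Wall mirror £88.33: household furniture, under £250.00 → 0% → £0.00
Greek yogurt (32 oz) £4.93: unprepared groceries → 9.75% → £0.480675
AA batteries (8-pack) £6.65: everything else → 9.5% → £0.63175
Bookshelf £202.19: household furniture, under £250.00 → 0% → £0.00
Unrounded tax sum = £27.960175 → £27.96

£27.96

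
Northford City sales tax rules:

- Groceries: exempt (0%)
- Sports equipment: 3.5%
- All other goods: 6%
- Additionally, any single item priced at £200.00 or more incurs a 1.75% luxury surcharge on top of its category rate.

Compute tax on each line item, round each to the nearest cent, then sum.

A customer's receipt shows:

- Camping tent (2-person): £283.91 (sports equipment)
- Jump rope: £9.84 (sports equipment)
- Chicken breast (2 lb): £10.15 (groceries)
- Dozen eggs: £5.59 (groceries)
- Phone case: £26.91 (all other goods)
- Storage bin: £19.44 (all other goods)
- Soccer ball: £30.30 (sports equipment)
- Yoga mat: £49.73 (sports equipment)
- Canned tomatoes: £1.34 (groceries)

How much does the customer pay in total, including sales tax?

Camping tent (2-person) £283.91: sports equipment → 3.5% + 1.75% surcharge = 5.25% → £14.91
Jump rope £9.84: sports equipment → 3.5% → £0.34
Chicken breast (2 lb) £10.15: groceries → 0% → £0.00
Dozen eggs £5.59: groceries → 0% → £0.00
Phone case £26.91: all other goods → 6% → £1.61
Storage bin £19.44: all other goods → 6% → £1.17
Soccer ball £30.30: sports equipment → 3.5% → £1.06
Yoga mat £49.73: sports equipment → 3.5% → £1.74
Canned tomatoes £1.34: groceries → 0% → £0.00
Subtotal = £437.21; tax = £20.83; total due = £458.04

£458.04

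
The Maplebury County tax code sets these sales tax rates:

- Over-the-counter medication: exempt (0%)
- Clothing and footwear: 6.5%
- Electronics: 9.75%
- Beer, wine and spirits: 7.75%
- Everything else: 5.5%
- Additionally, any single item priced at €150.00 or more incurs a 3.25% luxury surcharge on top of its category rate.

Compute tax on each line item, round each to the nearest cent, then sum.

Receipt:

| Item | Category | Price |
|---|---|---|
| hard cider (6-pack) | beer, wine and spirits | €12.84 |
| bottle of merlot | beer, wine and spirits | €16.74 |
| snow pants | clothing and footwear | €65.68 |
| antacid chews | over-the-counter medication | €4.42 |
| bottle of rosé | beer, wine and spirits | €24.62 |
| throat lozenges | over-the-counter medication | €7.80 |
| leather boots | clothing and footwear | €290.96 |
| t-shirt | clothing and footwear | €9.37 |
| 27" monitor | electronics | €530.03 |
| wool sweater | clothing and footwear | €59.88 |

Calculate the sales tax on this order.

Hard cider (6-pack) €12.84: beer, wine and spirits → 7.75% → €1.00
Bottle of merlot €16.74: beer, wine and spirits → 7.75% → €1.30
Snow pants €65.68: clothing and footwear → 6.5% → €4.27
Antacid chews €4.42: over-the-counter medication → 0% → €0.00
Bottle of rosé €24.62: beer, wine and spirits → 7.75% → €1.91
Throat lozenges €7.80: over-the-counter medication → 0% → €0.00
Leather boots €290.96: clothing and footwear → 6.5% + 3.25% surcharge = 9.75% → €28.37
T-shirt €9.37: clothing and footwear → 6.5% → €0.61
27" monitor €530.03: electronics → 9.75% + 3.25% surcharge = 13% → €68.90
Wool sweater €59.88: clothing and footwear → 6.5% → €3.89
Total tax = €1.00 + €1.30 + €4.27 + €1.91 + €28.37 + €0.61 + €68.90 + €3.89 = €110.25

€110.25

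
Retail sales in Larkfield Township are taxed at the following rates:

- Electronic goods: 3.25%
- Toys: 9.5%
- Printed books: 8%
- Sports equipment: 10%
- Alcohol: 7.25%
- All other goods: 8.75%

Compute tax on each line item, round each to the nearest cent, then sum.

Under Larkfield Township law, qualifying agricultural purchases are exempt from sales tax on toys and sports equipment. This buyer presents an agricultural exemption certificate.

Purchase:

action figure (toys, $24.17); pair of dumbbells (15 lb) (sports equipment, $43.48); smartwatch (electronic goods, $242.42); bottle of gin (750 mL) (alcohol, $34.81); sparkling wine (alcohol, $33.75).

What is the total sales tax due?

Action figure $24.17: toys, buyer-exempt → 0% → $0.00
Pair of dumbbells (15 lb) $43.48: sports equipment, buyer-exempt → 0% → $0.00
Smartwatch $242.42: electronic goods → 3.25% → $7.88
Bottle of gin (750 mL) $34.81: alcohol → 7.25% → $2.52
Sparkling wine $33.75: alcohol → 7.25% → $2.45
Total tax = $7.88 + $2.52 + $2.45 = $12.85

$12.85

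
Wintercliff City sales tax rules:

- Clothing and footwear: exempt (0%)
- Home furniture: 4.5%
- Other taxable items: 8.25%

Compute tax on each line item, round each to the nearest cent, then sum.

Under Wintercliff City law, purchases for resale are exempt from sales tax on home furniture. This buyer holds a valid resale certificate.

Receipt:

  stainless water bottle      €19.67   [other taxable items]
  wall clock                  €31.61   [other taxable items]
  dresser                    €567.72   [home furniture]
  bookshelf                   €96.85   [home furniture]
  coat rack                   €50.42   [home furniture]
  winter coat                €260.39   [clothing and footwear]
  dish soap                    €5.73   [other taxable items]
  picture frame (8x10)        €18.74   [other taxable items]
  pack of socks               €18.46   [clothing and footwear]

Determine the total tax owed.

Stainless water bottle €19.67: other taxable items → 8.25% → €1.62
Wall clock €31.61: other taxable items → 8.25% → €2.61
Dresser €567.72: home furniture, buyer-exempt → 0% → €0.00
Bookshelf €96.85: home furniture, buyer-exempt → 0% → €0.00
Coat rack €50.42: home furniture, buyer-exempt → 0% → €0.00
Winter coat €260.39: clothing and footwear → 0% → €0.00
Dish soap €5.73: other taxable items → 8.25% → €0.47
Picture frame (8x10) €18.74: other taxable items → 8.25% → €1.55
Pack of socks €18.46: clothing and footwear → 0% → €0.00
Total tax = €1.62 + €2.61 + €0.47 + €1.55 = €6.25

€6.25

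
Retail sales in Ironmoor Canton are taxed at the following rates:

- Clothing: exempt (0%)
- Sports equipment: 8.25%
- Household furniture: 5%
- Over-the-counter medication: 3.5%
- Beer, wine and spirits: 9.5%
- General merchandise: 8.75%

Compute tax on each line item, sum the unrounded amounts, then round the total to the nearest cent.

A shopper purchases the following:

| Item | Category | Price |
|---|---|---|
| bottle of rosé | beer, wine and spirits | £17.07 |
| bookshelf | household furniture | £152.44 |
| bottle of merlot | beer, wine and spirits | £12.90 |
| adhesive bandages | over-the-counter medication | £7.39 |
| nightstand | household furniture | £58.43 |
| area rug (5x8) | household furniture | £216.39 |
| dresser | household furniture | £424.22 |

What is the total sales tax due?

Bottle of rosé £17.07: beer, wine and spirits → 9.5% → £1.62165
Bookshelf £152.44: household furniture → 5% → £7.622
Bottle of merlot £12.90: beer, wine and spirits → 9.5% → £1.2255
Adhesive bandages £7.39: over-the-counter medication → 3.5% → £0.25865
Nightstand £58.43: household furniture → 5% → £2.9215
Area rug (5x8) £216.39: household furniture → 5% → £10.8195
Dresser £424.22: household furniture → 5% → £21.211
Unrounded tax sum = £45.6798 → £45.68

£45.68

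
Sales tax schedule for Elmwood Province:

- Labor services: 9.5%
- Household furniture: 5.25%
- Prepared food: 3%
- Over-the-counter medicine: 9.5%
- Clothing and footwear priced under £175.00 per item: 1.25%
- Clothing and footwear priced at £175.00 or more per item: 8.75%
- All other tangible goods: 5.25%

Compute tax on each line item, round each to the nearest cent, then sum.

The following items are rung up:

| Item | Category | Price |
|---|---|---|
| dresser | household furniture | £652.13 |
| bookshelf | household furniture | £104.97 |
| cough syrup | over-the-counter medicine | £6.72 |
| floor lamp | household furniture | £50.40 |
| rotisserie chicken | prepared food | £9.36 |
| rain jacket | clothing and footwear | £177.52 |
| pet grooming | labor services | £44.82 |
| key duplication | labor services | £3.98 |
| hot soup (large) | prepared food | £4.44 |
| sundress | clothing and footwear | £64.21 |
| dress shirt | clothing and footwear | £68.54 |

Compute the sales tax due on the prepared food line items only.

Rotisserie chicken £9.36: prepared food → 3% → £0.28
Hot soup (large) £4.44: prepared food → 3% → £0.13
Tax on prepared food = £0.28 + £0.13 = £0.41

£0.41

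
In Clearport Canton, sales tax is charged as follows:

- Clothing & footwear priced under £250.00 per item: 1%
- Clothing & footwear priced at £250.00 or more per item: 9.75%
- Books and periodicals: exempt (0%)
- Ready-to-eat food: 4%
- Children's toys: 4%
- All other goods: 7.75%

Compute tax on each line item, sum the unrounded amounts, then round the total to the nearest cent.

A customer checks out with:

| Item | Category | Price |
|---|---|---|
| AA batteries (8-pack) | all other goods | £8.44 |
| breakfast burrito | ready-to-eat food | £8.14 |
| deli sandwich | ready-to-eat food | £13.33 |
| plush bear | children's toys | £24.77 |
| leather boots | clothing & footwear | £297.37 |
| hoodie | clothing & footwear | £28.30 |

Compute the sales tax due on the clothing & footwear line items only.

£29.28

Leather boots £297.37: clothing & footwear, £250.00 or more → 9.75% → £28.993575
Hoodie £28.30: clothing & footwear, under £250.00 → 1% → £0.283
Tax on clothing & footwear: unrounded sum = £29.276575 → £29.28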